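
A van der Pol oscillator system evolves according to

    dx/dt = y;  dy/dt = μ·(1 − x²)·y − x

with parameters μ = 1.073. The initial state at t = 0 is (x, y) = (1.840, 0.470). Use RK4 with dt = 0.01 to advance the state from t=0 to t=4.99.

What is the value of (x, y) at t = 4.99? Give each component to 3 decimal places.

t=0.000: state=(1.840, 0.470)
step 1 (dt=0.01): k1=(0.470, -3.043), k2=(0.455, -3.011), k3=(0.455, -3.011), k4=(0.440, -2.978); state += dt/6·(k1+2k2+2k3+k4)
t=0.010: state=(1.845, 0.440)
t=0.020: state=(1.849, 0.410)
t=0.030: state=(1.853, 0.382)
continuing one RK4 step at a time; state shown every 20 steps (Δt=0.2):
t=0.200: state=(1.882, -0.014)
t=0.400: state=(1.848, -0.298)
t=0.600: state=(1.770, -0.470)
t=0.800: state=(1.663, -0.591)
t=1.000: state=(1.534, -0.696)
t=1.200: state=(1.385, -0.806)
t=1.400: state=(1.211, -0.938)
t=1.600: state=(1.007, -1.109)
t=1.800: state=(0.763, -1.343)
t=2.000: state=(0.464, -1.664)
t=2.200: state=(0.090, -2.086)
t=2.400: state=(-0.373, -2.538)
t=2.600: state=(-0.908, -2.735)
t=2.800: state=(-1.423, -2.290)
t=3.000: state=(-1.789, -1.340)
t=3.200: state=(-1.966, -0.481)
t=3.400: state=(-2.005, 0.040)
t=3.600: state=(-1.967, 0.316)
t=3.800: state=(-1.887, 0.470)
t=4.000: state=(-1.782, 0.571)
t=4.200: state=(-1.659, 0.657)
t=4.400: state=(-1.519, 0.746)
t=4.600: state=(-1.360, 0.850)
t=4.800: state=(-1.177, 0.984)
t=4.990: state=(-0.975, 1.154)

(x, y) = (-0.975, 1.154)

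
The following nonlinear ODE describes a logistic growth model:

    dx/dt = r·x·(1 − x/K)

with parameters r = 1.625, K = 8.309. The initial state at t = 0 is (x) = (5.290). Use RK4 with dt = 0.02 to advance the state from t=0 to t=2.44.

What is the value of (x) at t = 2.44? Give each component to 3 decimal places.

t=0.000: state=(5.290)
step 1 (dt=0.02): k1=(3.123), k2=(3.109), k3=(3.109), k4=(3.095); state += dt/6·(k1+2k2+2k3+k4)
t=0.020: state=(5.352)
t=0.040: state=(5.414)
t=0.060: state=(5.475)
continuing one RK4 step at a time; state shown every 5 steps (Δt=0.1):
t=0.100: state=(5.595)
t=0.200: state=(5.883)
t=0.300: state=(6.153)
t=0.400: state=(6.402)
t=0.500: state=(6.630)
t=0.600: state=(6.837)
t=0.700: state=(7.024)
t=0.800: state=(7.191)
t=0.900: state=(7.339)
t=1.000: state=(7.470)
t=1.100: state=(7.585)
t=1.200: state=(7.685)
t=1.300: state=(7.773)
t=1.400: state=(7.849)
t=1.500: state=(7.914)
t=1.600: state=(7.971)
t=1.700: state=(8.020)
t=1.800: state=(8.062)
t=1.900: state=(8.098)
t=2.000: state=(8.129)
t=2.100: state=(8.156)
t=2.200: state=(8.178)
t=2.300: state=(8.198)
t=2.400: state=(8.214)
t=2.440: state=(8.220)

(x) = (8.220)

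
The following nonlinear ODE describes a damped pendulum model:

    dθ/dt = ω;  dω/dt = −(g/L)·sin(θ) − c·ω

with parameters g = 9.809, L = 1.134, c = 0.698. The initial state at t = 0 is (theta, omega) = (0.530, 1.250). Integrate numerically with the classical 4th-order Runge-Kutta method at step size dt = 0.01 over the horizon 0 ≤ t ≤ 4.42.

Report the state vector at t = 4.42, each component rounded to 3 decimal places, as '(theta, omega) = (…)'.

(theta, omega) = (0.131, 0.196)

t=0.000: state=(0.530, 1.250)
step 1 (dt=0.01): k1=(1.250, -5.245), k2=(1.224, -5.274), k3=(1.224, -5.272), k4=(1.197, -5.300); state += dt/6·(k1+2k2+2k3+k4)
t=0.010: state=(0.542, 1.197)
t=0.020: state=(0.554, 1.144)
t=0.030: state=(0.565, 1.090)
continuing one RK4 step at a time; state shown every 20 steps (Δt=0.2):
t=0.200: state=(0.671, 0.149)
t=0.400: state=(0.597, -0.847)
t=0.600: state=(0.356, -1.486)
t=0.800: state=(0.038, -1.604)
t=1.000: state=(-0.251, -1.208)
t=1.200: state=(-0.424, -0.495)
t=1.400: state=(-0.446, 0.269)
t=1.600: state=(-0.329, 0.856)
t=1.800: state=(-0.126, 1.110)
t=2.000: state=(0.090, 0.987)
t=2.200: state=(0.249, 0.572)
t=2.400: state=(0.311, 0.036)
t=2.600: state=(0.268, -0.441)
t=2.800: state=(0.148, -0.721)
t=3.000: state=(-0.003, -0.742)
t=3.200: state=(-0.133, -0.527)
t=3.400: state=(-0.205, -0.176)
t=3.600: state=(-0.203, 0.183)
t=3.800: state=(-0.138, 0.439)
t=4.000: state=(-0.039, 0.525)
t=4.200: state=(0.060, 0.436)
t=4.400: state=(0.127, 0.221)
t=4.420: state=(0.131, 0.196)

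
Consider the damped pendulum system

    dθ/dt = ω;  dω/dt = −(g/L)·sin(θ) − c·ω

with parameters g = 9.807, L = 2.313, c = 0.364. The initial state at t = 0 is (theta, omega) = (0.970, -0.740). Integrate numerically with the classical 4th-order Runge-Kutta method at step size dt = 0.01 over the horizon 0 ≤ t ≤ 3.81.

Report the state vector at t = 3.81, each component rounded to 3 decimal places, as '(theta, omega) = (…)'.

t=0.000: state=(0.970, -0.740)
step 1 (dt=0.01): k1=(-0.740, -3.228), k2=(-0.756, -3.213), k3=(-0.756, -3.213), k4=(-0.772, -3.198); state += dt/6·(k1+2k2+2k3+k4)
t=0.010: state=(0.962, -0.772)
t=0.020: state=(0.955, -0.804)
t=0.030: state=(0.946, -0.835)
continuing one RK4 step at a time; state shown every 20 steps (Δt=0.2):
t=0.200: state=(0.762, -1.314)
t=0.400: state=(0.457, -1.691)
t=0.600: state=(0.104, -1.798)
t=0.800: state=(-0.242, -1.611)
t=1.000: state=(-0.525, -1.186)
t=1.200: state=(-0.707, -0.624)
t=1.400: state=(-0.772, -0.023)
t=1.600: state=(-0.719, 0.539)
t=1.800: state=(-0.563, 0.994)
t=2.000: state=(-0.333, 1.280)
t=2.200: state=(-0.066, 1.351)
t=2.400: state=(0.193, 1.201)
t=2.600: state=(0.403, 0.872)
t=2.800: state=(0.535, 0.436)
t=3.000: state=(0.575, -0.031)
t=3.200: state=(0.525, -0.461)
t=3.400: state=(0.397, -0.796)
t=3.600: state=(0.216, -0.988)
t=3.800: state=(0.013, -1.011)
t=3.810: state=(0.003, -1.008)

(theta, omega) = (0.003, -1.008)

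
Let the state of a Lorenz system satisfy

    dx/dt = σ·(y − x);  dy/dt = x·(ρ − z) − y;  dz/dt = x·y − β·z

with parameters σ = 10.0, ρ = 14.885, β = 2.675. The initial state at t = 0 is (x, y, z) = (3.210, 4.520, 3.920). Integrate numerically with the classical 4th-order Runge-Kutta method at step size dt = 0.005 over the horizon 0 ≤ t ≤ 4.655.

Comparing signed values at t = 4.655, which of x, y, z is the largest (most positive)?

t=0.000: state=(3.210, 4.520, 3.920)
step 1 (dt=0.005): k1=(13.100, 30.678, 4.023), k2=(13.539, 30.927, 4.393), k3=(13.535, 30.936, 4.398), k4=(13.970, 31.193, 4.777); state += dt/6·(k1+2k2+2k3+k4)
t=0.005: state=(3.278, 4.675, 3.942)
t=0.010: state=(3.350, 4.832, 3.968)
t=0.015: state=(3.426, 4.992, 3.998)
continuing one RK4 step at a time; state shown every 40 steps (Δt=0.2):
t=0.200: state=(8.656, 12.081, 10.591)
t=0.400: state=(8.445, 4.383, 20.999)
t=0.600: state=(2.166, 0.804, 13.586)
t=0.800: state=(1.492, 1.820, 8.251)
t=1.000: state=(3.224, 4.761, 5.993)
t=1.200: state=(8.005, 10.826, 10.857)
t=1.400: state=(8.511, 5.579, 19.891)
t=1.600: state=(3.137, 1.759, 14.053)
t=1.800: state=(2.554, 3.068, 9.123)
t=2.000: state=(4.944, 6.862, 8.199)
t=2.200: state=(8.938, 9.925, 15.335)
t=2.400: state=(6.305, 3.817, 17.596)
t=2.600: state=(3.320, 2.935, 12.278)
t=2.800: state=(4.136, 5.239, 9.398)
t=3.000: state=(7.279, 8.931, 12.194)
t=3.200: state=(7.807, 6.387, 17.501)
t=3.400: state=(4.568, 3.510, 14.387)
t=3.600: state=(4.168, 4.712, 10.925)
t=3.800: state=(6.281, 7.650, 11.510)
t=4.000: state=(7.823, 7.490, 16.062)
t=4.200: state=(5.604, 4.396, 15.369)
t=4.400: state=(4.507, 4.641, 12.173)
t=4.600: state=(5.803, 6.818, 11.680)
t=4.655: state=(6.372, 7.402, 12.306)
compare at T: x=6.372, y=7.402, z=12.306

largest component: z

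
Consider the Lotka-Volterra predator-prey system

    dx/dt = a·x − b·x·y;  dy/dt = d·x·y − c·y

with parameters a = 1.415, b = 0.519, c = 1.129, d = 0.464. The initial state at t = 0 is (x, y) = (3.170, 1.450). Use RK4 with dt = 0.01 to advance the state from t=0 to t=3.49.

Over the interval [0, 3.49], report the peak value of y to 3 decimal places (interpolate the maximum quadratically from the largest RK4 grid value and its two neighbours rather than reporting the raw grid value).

max y = 4.793

t=0.000: state=(3.170, 1.450)
step 1 (dt=0.01): k1=(2.100, 0.496), k2=(2.103, 0.504), k3=(2.103, 0.504), k4=(2.106, 0.512); state += dt/6·(k1+2k2+2k3+k4)
t=0.010: state=(3.191, 1.455)
t=0.020: state=(3.212, 1.460)
t=0.030: state=(3.233, 1.466)
continuing one RK4 step at a time; state shown every 20 steps (Δt=0.2):
t=0.200: state=(3.596, 1.584)
t=0.400: state=(4.008, 1.799)
t=0.600: state=(4.345, 2.116)
t=0.800: state=(4.530, 2.553)
t=1.000: state=(4.487, 3.101)
t=1.200: state=(4.183, 3.706)
t=1.400: state=(3.667, 4.262)
t=1.600: state=(3.059, 4.647)
t=1.800: state=(2.482, 4.792)
t=2.000: state=(2.009, 4.705)
t=2.200: state=(1.656, 4.445)
t=2.400: state=(1.411, 4.086)
t=2.600: state=(1.250, 3.687)
t=2.800: state=(1.156, 3.287)
t=3.000: state=(1.112, 2.913)
t=3.200: state=(1.110, 2.576)
t=3.400: state=(1.146, 2.281)
t=3.490: state=(1.173, 2.163)
largest grid value and its neighbours: y(1.810)=4.79267, y(1.820)=4.79288, y(1.830)=4.79251
parabola through these three points peaks at t≈1.819 with y≈4.79288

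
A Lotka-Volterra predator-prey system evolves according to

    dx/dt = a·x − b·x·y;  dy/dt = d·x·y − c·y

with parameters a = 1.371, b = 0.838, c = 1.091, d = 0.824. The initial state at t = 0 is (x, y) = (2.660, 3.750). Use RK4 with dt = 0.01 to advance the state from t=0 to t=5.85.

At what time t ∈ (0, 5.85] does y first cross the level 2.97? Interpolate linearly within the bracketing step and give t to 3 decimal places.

t=0.000: state=(2.660, 3.750)
step 1 (dt=0.01): k1=(-4.712, 4.128), k2=(-4.716, 4.078), k3=(-4.715, 4.077), k4=(-4.718, 4.026); state += dt/6·(k1+2k2+2k3+k4)
t=0.010: state=(2.613, 3.791)
t=0.020: state=(2.566, 3.831)
t=0.030: state=(2.518, 3.869)
continuing one RK4 step at a time; state shown every 20 steps (Δt=0.2):
t=0.200: state=(1.765, 4.332)
t=0.400: state=(1.110, 4.396)
t=0.600: state=(0.714, 4.095)
t=0.800: state=(0.491, 3.630)
t=1.000: state=(0.367, 3.129)
t=1.060: state=(0.341, 2.982)
next step: t=1.070: state=(0.338, 2.958) — y has crossed 2.97
linear interpolation between t=1.060 (2.98229) and t=1.070 (2.95819) → t≈1.065

t = 1.065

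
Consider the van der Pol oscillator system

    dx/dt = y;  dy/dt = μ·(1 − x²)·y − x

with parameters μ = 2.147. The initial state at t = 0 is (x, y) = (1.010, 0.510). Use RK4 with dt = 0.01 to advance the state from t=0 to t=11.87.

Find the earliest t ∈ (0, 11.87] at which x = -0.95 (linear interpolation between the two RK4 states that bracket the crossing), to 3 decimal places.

t = 2.066

t=0.000: state=(1.010, 0.510)
step 1 (dt=0.01): k1=(0.510, -1.032), k2=(0.505, -1.040), k3=(0.505, -1.040), k4=(0.500, -1.048); state += dt/6·(k1+2k2+2k3+k4)
t=0.010: state=(1.015, 0.500)
t=0.020: state=(1.020, 0.489)
t=0.030: state=(1.025, 0.478)
continuing one RK4 step at a time; state shown every 50 steps (Δt=0.5):
t=0.500: state=(1.121, -0.067)
t=1.000: state=(0.961, -0.569)
t=1.500: state=(0.505, -1.388)
t=2.000: state=(-0.705, -3.642)
t=2.060: state=(-0.928, -3.751)
next step: t=2.070: state=(-0.965, -3.750) — x has crossed -0.95
linear interpolation between t=2.060 (-0.92767) and t=2.070 (-0.96518) → t≈2.066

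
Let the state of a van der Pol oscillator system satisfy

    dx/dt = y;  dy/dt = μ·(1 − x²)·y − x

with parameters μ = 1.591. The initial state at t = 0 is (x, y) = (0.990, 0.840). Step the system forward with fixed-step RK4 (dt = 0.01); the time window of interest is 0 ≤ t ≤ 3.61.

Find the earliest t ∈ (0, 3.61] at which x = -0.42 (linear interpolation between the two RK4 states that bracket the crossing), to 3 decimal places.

t=0.000: state=(0.990, 0.840)
step 1 (dt=0.01): k1=(0.840, -0.963), k2=(0.835, -0.979), k3=(0.835, -0.979), k4=(0.830, -0.994); state += dt/6·(k1+2k2+2k3+k4)
t=0.010: state=(0.998, 0.830)
t=0.020: state=(1.007, 0.820)
t=0.030: state=(1.015, 0.810)
continuing one RK4 step at a time; state shown every 20 steps (Δt=0.2):
t=0.200: state=(1.135, 0.596)
t=0.400: state=(1.225, 0.303)
t=0.600: state=(1.258, 0.026)
t=0.800: state=(1.239, -0.208)
t=1.000: state=(1.177, -0.405)
t=1.200: state=(1.078, -0.588)
t=1.400: state=(0.941, -0.786)
t=1.600: state=(0.760, -1.036)
t=1.800: state=(0.520, -1.389)
t=2.000: state=(0.193, -1.911)
t=2.200: state=(-0.257, -2.611)
t=2.250: state=(-0.392, -2.786)
next step: t=2.260: state=(-0.420, -2.819) — x has crossed -0.42
linear interpolation between t=2.250 (-0.39239) and t=2.260 (-0.42042) → t≈2.260

t = 2.260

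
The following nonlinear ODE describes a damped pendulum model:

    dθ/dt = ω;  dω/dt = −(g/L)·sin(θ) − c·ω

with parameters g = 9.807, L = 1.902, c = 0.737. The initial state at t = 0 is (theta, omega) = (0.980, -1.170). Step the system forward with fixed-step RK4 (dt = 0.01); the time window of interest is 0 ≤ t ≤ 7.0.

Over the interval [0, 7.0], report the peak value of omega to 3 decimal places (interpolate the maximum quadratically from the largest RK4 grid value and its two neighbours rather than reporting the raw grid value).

max omega = 1.150

t=0.000: state=(0.980, -1.170)
step 1 (dt=0.01): k1=(-1.170, -3.420), k2=(-1.187, -3.390), k3=(-1.187, -3.390), k4=(-1.204, -3.361); state += dt/6·(k1+2k2+2k3+k4)
t=0.010: state=(0.968, -1.204)
t=0.020: state=(0.956, -1.237)
t=0.030: state=(0.943, -1.270)
continuing one RK4 step at a time; state shown every 25 steps (Δt=0.25):
t=0.250: state=(0.598, -1.810)
t=0.500: state=(0.121, -1.909)
t=0.750: state=(-0.310, -1.459)
t=1.000: state=(-0.582, -0.686)
t=1.250: state=(-0.650, 0.127)
t=1.500: state=(-0.532, 0.772)
t=1.750: state=(-0.289, 1.115)
t=2.000: state=(-0.006, 1.094)
t=2.250: state=(0.232, 0.765)
t=2.500: state=(0.364, 0.277)
t=2.750: state=(0.371, -0.203)
t=3.000: state=(0.273, -0.548)
t=3.250: state=(0.115, -0.683)
t=3.500: state=(-0.050, -0.601)
t=3.750: state=(-0.173, -0.361)
t=4.000: state=(-0.226, -0.060)
t=4.250: state=(-0.205, 0.208)
t=4.500: state=(-0.130, 0.372)
t=4.750: state=(-0.030, 0.403)
t=5.000: state=(0.061, 0.313)
t=5.250: state=(0.120, 0.149)
t=5.500: state=(0.134, -0.030)
t=5.750: state=(0.108, -0.170)
t=6.000: state=(0.055, -0.239)
t=6.250: state=(-0.004, -0.227)
t=6.500: state=(-0.053, -0.152)
t=6.750: state=(-0.078, -0.047)
t=7.000: state=(-0.077, 0.055)
largest grid value and its neighbours: omega(1.850)=1.14996, omega(1.860)=1.15019, omega(1.870)=1.14983
parabola through these three points peaks at t≈1.859 with omega≈1.15019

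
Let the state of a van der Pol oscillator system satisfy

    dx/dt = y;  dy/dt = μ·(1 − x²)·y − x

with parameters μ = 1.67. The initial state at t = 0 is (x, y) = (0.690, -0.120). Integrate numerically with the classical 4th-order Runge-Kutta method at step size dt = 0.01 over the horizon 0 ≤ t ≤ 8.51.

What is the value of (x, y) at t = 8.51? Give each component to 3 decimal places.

(x, y) = (-1.570, -2.523)

t=0.000: state=(0.690, -0.120)
step 1 (dt=0.01): k1=(-0.120, -0.795), k2=(-0.124, -0.798), k3=(-0.124, -0.798), k4=(-0.128, -0.801); state += dt/6·(k1+2k2+2k3+k4)
t=0.010: state=(0.689, -0.128)
t=0.020: state=(0.687, -0.136)
t=0.030: state=(0.686, -0.144)
continuing one RK4 step at a time; state shown every 50 steps (Δt=0.5):
t=0.500: state=(0.516, -0.616)
t=1.000: state=(0.003, -1.544)
t=1.500: state=(-1.068, -2.410)
t=2.000: state=(-1.783, -0.367)
t=2.500: state=(-1.734, 0.355)
t=3.000: state=(-1.505, 0.546)
t=3.500: state=(-1.180, 0.782)
t=4.000: state=(-0.669, 1.361)
t=4.500: state=(0.369, 3.010)
t=5.000: state=(1.818, 1.534)
t=5.500: state=(1.994, -0.229)
t=6.000: state=(1.820, -0.419)
t=6.500: state=(1.585, -0.526)
t=7.000: state=(1.282, -0.708)
t=7.500: state=(0.837, -1.144)
t=8.000: state=(-0.005, -2.459)
t=8.500: state=(-1.544, -2.600)
t=8.510: state=(-1.570, -2.523)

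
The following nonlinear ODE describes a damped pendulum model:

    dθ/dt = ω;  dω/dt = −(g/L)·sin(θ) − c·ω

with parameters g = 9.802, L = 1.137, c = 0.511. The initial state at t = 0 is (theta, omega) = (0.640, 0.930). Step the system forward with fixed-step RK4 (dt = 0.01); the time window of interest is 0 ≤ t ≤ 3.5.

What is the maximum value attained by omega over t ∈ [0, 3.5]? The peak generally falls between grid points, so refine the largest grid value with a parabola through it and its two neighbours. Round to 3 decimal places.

max omega = 1.366

t=0.000: state=(0.640, 0.930)
step 1 (dt=0.01): k1=(0.930, -5.624), k2=(0.902, -5.641), k3=(0.902, -5.640), k4=(0.874, -5.657); state += dt/6·(k1+2k2+2k3+k4)
t=0.010: state=(0.649, 0.874)
t=0.020: state=(0.657, 0.817)
t=0.030: state=(0.665, 0.760)
continuing one RK4 step at a time; state shown every 20 steps (Δt=0.2):
t=0.200: state=(0.712, -0.210)
t=0.400: state=(0.567, -1.187)
t=0.600: state=(0.265, -1.741)
t=0.800: state=(-0.090, -1.709)
t=1.000: state=(-0.382, -1.142)
t=1.200: state=(-0.528, -0.289)
t=1.400: state=(-0.498, 0.563)
t=1.600: state=(-0.319, 1.171)
t=1.800: state=(-0.057, 1.365)
t=2.000: state=(0.197, 1.108)
t=2.200: state=(0.364, 0.529)
t=2.400: state=(0.402, -0.152)
t=2.600: state=(0.311, -0.722)
t=2.800: state=(0.131, -1.016)
t=3.000: state=(-0.072, -0.962)
t=3.200: state=(-0.233, -0.607)
t=3.400: state=(-0.305, -0.099)
t=3.500: state=(-0.302, 0.159)
largest grid value and its neighbours: omega(1.770)=1.36536, omega(1.780)=1.36626, omega(1.790)=1.36598
parabola through these three points peaks at t≈1.783 with omega≈1.36630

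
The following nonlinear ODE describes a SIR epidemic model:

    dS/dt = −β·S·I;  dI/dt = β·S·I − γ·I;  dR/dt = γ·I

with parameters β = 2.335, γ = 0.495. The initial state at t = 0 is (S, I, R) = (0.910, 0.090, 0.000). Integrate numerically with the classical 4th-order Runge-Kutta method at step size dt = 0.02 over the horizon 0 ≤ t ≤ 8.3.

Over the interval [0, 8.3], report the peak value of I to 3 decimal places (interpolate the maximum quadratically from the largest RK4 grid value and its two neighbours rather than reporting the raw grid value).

t=0.000: state=(0.910, 0.090, 0.000)
step 1 (dt=0.02): k1=(-0.191, 0.147, 0.045), k2=(-0.194, 0.149, 0.045), k3=(-0.194, 0.149, 0.045), k4=(-0.197, 0.151, 0.046); state += dt/6·(k1+2k2+2k3+k4)
t=0.020: state=(0.906, 0.093, 0.001)
t=0.040: state=(0.902, 0.096, 0.002)
t=0.060: state=(0.898, 0.099, 0.003)
continuing one RK4 step at a time; state shown every 25 steps (Δt=0.5):
t=0.500: state=(0.777, 0.190, 0.034)
t=1.000: state=(0.575, 0.327, 0.097)
t=1.500: state=(0.365, 0.441, 0.194)
t=2.000: state=(0.212, 0.479, 0.309)
t=2.500: state=(0.122, 0.452, 0.425)
t=3.000: state=(0.075, 0.395, 0.531)
t=3.500: state=(0.049, 0.331, 0.620)
t=4.000: state=(0.034, 0.271, 0.695)
t=4.500: state=(0.026, 0.219, 0.755)
t=5.000: state=(0.021, 0.176, 0.804)
t=5.500: state=(0.017, 0.140, 0.843)
t=6.000: state=(0.015, 0.111, 0.874)
t=6.500: state=(0.013, 0.088, 0.898)
t=7.000: state=(0.012, 0.070, 0.918)
t=7.500: state=(0.011, 0.055, 0.933)
t=8.000: state=(0.011, 0.044, 0.946)
t=8.300: state=(0.010, 0.038, 0.952)
largest grid value and its neighbours: I(1.980)=0.47911, I(2.000)=0.47916, I(2.020)=0.47910
parabola through these three points peaks at t≈1.999 with I≈0.47916

max I = 0.479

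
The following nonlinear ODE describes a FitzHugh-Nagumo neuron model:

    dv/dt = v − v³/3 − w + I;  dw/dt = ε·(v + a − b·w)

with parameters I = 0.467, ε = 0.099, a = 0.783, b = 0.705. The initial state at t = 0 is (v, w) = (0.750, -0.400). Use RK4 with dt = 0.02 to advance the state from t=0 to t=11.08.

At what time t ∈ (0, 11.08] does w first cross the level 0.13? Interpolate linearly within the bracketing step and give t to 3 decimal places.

t=0.000: state=(0.750, -0.400)
step 1 (dt=0.02): k1=(1.476, 0.180), k2=(1.481, 0.181), k3=(1.481, 0.181), k4=(1.485, 0.182); state += dt/6·(k1+2k2+2k3+k4)
t=0.020: state=(0.780, -0.396)
t=0.040: state=(0.809, -0.393)
t=0.060: state=(0.839, -0.389)
continuing one RK4 step at a time; state shown every 25 steps (Δt=0.5):
t=0.500: state=(1.460, -0.294)
t=1.000: state=(1.843, -0.164)
t=1.500: state=(1.929, -0.027)
t=2.000: state=(1.915, 0.105)
t=2.080: state=(1.910, 0.126)
next step: t=2.100: state=(1.908, 0.131) — w has crossed 0.13
linear interpolation between t=2.080 (0.12610) and t=2.100 (0.13125) → t≈2.095

t = 2.095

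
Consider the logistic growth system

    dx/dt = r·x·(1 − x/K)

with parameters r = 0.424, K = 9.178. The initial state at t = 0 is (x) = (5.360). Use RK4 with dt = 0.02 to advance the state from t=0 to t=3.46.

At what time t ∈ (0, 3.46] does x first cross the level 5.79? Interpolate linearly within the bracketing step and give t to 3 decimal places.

t = 0.464

t=0.000: state=(5.360)
step 1 (dt=0.02): k1=(0.945), k2=(0.945), k3=(0.945), k4=(0.944); state += dt/6·(k1+2k2+2k3+k4)
t=0.020: state=(5.379)
t=0.040: state=(5.398)
t=0.060: state=(5.417)
continuing one RK4 step at a time; state shown every 10 steps (Δt=0.2):
t=0.200: state=(5.548)
t=0.400: state=(5.732)
t=0.460: state=(5.787)
next step: t=0.480: state=(5.805) — x has crossed 5.79
linear interpolation between t=0.460 (5.78655) and t=0.480 (5.80466) → t≈0.464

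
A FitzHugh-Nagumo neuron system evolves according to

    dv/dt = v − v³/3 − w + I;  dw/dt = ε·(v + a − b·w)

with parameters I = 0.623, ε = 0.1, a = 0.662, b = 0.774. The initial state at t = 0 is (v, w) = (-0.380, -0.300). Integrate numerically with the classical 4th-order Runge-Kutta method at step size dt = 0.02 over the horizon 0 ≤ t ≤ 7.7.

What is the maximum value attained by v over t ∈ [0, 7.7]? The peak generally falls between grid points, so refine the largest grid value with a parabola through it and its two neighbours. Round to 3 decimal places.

max v = 1.920

t=0.000: state=(-0.380, -0.300)
step 1 (dt=0.02): k1=(0.561, 0.051), k2=(0.566, 0.052), k3=(0.566, 0.052), k4=(0.570, 0.052); state += dt/6·(k1+2k2+2k3+k4)
t=0.020: state=(-0.369, -0.299)
t=0.040: state=(-0.357, -0.298)
t=0.060: state=(-0.346, -0.297)
continuing one RK4 step at a time; state shown every 25 steps (Δt=0.5):
t=0.500: state=(-0.033, -0.267)
t=1.000: state=(0.504, -0.213)
t=1.500: state=(1.208, -0.131)
t=2.000: state=(1.729, -0.020)
t=2.500: state=(1.902, 0.103)
t=3.000: state=(1.917, 0.226)
t=3.500: state=(1.888, 0.343)
t=4.000: state=(1.847, 0.454)
t=4.500: state=(1.804, 0.559)
t=5.000: state=(1.759, 0.658)
t=5.500: state=(1.714, 0.750)
t=6.000: state=(1.668, 0.837)
t=6.500: state=(1.621, 0.919)
t=7.000: state=(1.573, 0.994)
t=7.500: state=(1.525, 1.065)
t=7.700: state=(1.505, 1.092)
largest grid value and its neighbours: v(2.800)=1.91995, v(2.820)=1.92003, v(2.840)=1.92000
parabola through these three points peaks at t≈2.825 with v≈1.92003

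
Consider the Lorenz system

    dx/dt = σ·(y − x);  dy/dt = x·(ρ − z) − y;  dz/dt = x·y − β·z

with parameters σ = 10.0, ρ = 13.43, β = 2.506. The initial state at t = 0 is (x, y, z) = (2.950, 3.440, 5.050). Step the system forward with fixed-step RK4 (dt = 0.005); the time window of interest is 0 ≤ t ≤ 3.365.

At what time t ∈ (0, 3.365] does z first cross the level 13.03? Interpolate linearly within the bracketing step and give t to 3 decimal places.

t = 0.310

t=0.000: state=(2.950, 3.440, 5.050)
step 1 (dt=0.005): k1=(4.900, 21.281, -2.507), k2=(5.310, 21.349, -2.292), k3=(5.301, 21.356, -2.289), k4=(5.703, 21.430, -2.070); state += dt/6·(k1+2k2+2k3+k4)
t=0.005: state=(2.977, 3.547, 5.039)
t=0.010: state=(3.007, 3.654, 5.029)
t=0.015: state=(3.041, 3.763, 5.022)
continuing one RK4 step at a time; state shown every 40 steps (Δt=0.2):
t=0.200: state=(6.262, 8.737, 7.576)
t=0.305: state=(8.667, 10.335, 12.759)
next step: t=0.310: state=(8.747, 10.306, 13.047) — z has crossed 13.03
linear interpolation between t=0.305 (12.75907) and t=0.310 (13.04677) → t≈0.310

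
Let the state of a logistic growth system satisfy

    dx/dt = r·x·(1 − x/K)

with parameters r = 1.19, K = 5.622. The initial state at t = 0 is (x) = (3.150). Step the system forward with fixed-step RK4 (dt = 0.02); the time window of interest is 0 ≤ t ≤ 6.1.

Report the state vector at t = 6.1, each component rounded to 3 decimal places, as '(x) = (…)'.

(x) = (5.619)

t=0.000: state=(3.150)
step 1 (dt=0.02): k1=(1.648), k2=(1.646), k3=(1.646), k4=(1.643); state += dt/6·(k1+2k2+2k3+k4)
t=0.020: state=(3.183)
t=0.040: state=(3.216)
t=0.060: state=(3.248)
continuing one RK4 step at a time; state shown every 10 steps (Δt=0.2):
t=0.200: state=(3.473)
t=0.400: state=(3.779)
t=0.600: state=(4.061)
t=0.800: state=(4.315)
t=1.000: state=(4.538)
t=1.200: state=(4.732)
t=1.400: state=(4.896)
t=1.600: state=(5.034)
t=1.800: state=(5.148)
t=2.000: state=(5.241)
t=2.200: state=(5.318)
t=2.400: state=(5.379)
t=2.600: state=(5.429)
t=2.800: state=(5.469)
t=3.000: state=(5.500)
t=3.200: state=(5.526)
t=3.400: state=(5.546)
t=3.600: state=(5.562)
t=3.800: state=(5.574)
t=4.000: state=(5.584)
t=4.200: state=(5.592)
t=4.400: state=(5.599)
t=4.600: state=(5.604)
t=4.800: state=(5.607)
t=5.000: state=(5.611)
t=5.200: state=(5.613)
t=5.400: state=(5.615)
t=5.600: state=(5.616)
t=5.800: state=(5.618)
t=6.000: state=(5.619)
t=6.100: state=(5.619)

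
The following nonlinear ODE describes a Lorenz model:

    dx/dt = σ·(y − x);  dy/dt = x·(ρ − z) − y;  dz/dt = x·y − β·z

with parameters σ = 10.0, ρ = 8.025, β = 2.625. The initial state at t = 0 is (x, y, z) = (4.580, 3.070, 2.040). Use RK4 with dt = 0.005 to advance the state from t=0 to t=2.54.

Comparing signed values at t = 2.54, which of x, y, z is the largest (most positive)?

largest component: z

t=0.000: state=(4.580, 3.070, 2.040)
step 1 (dt=0.005): k1=(-15.100, 24.341, 8.706), k2=(-14.114, 23.956, 8.809), k3=(-14.148, 23.970, 8.812), k4=(-13.194, 23.599, 8.913); state += dt/6·(k1+2k2+2k3+k4)
t=0.005: state=(4.509, 3.190, 2.084)
t=0.010: state=(4.448, 3.306, 2.129)
t=0.015: state=(4.395, 3.419, 2.175)
continuing one RK4 step at a time; state shown every 20 steps (Δt=0.1):
t=0.100: state=(4.381, 5.020, 3.138)
t=0.200: state=(5.321, 6.393, 4.884)
t=0.300: state=(6.236, 6.863, 7.220)
t=0.400: state=(6.387, 6.028, 9.226)
t=0.500: state=(5.603, 4.500, 9.888)
t=0.600: state=(4.427, 3.287, 9.290)
t=0.700: state=(3.462, 2.703, 8.154)
t=0.800: state=(2.919, 2.582, 6.993)
t=0.900: state=(2.755, 2.747, 6.033)
t=1.000: state=(2.876, 3.115, 5.360)
t=1.100: state=(3.215, 3.646, 5.026)
t=1.200: state=(3.720, 4.288, 5.080)
t=1.300: state=(4.319, 4.926, 5.551)
t=1.400: state=(4.881, 5.366, 6.377)
t=1.500: state=(5.228, 5.413, 7.334)
t=1.600: state=(5.226, 5.041, 8.067)
t=1.700: state=(4.897, 4.457, 8.323)
t=1.800: state=(4.418, 3.934, 8.109)
t=1.900: state=(3.984, 3.619, 7.617)
t=2.000: state=(3.708, 3.526, 7.054)
t=2.100: state=(3.619, 3.617, 6.567)
t=2.200: state=(3.695, 3.841, 6.246)
t=2.300: state=(3.896, 4.144, 6.136)
t=2.400: state=(4.170, 4.459, 6.250)
t=2.500: state=(4.449, 4.705, 6.553)
t=2.540: state=(4.545, 4.766, 6.710)
compare at T: x=4.545, y=4.766, z=6.710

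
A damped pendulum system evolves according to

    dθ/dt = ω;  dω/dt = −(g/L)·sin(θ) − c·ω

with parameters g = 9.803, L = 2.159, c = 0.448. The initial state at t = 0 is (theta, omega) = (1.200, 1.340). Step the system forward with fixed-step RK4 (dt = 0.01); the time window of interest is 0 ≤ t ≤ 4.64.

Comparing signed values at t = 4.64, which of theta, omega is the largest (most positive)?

largest component: theta

t=0.000: state=(1.200, 1.340)
step 1 (dt=0.01): k1=(1.340, -4.832), k2=(1.316, -4.832), k3=(1.316, -4.832), k4=(1.292, -4.832); state += dt/6·(k1+2k2+2k3+k4)
t=0.010: state=(1.213, 1.292)
t=0.020: state=(1.226, 1.243)
t=0.030: state=(1.238, 1.195)
continuing one RK4 step at a time; state shown every 20 steps (Δt=0.2):
t=0.200: state=(1.372, 0.388)
t=0.400: state=(1.360, -0.498)
t=0.600: state=(1.179, -1.286)
t=0.800: state=(0.856, -1.916)
t=1.000: state=(0.431, -2.271)
t=1.200: state=(-0.027, -2.246)
t=1.400: state=(-0.441, -1.845)
t=1.600: state=(-0.748, -1.193)
t=1.800: state=(-0.912, -0.442)
t=2.000: state=(-0.926, 0.293)
t=2.200: state=(-0.801, 0.933)
t=2.400: state=(-0.564, 1.404)
t=2.600: state=(-0.256, 1.630)
t=2.800: state=(0.068, 1.568)
t=3.000: state=(0.354, 1.246)
t=3.200: state=(0.555, 0.751)
t=3.400: state=(0.649, 0.187)
t=3.600: state=(0.632, -0.354)
t=3.800: state=(0.514, -0.799)
t=4.000: state=(0.323, -1.086)
t=4.200: state=(0.093, -1.172)
t=4.400: state=(-0.132, -1.051)
t=4.600: state=(-0.316, -0.763)
t=4.640: state=(-0.345, -0.691)
compare at T: theta=-0.345, omega=-0.691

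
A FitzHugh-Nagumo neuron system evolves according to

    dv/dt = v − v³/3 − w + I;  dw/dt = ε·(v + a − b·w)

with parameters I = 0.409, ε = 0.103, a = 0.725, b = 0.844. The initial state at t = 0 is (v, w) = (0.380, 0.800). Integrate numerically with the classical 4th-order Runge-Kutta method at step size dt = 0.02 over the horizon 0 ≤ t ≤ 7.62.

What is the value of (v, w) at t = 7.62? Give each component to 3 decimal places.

t=0.000: state=(0.380, 0.800)
step 1 (dt=0.02): k1=(-0.029, 0.044), k2=(-0.030, 0.044), k3=(-0.030, 0.044), k4=(-0.031, 0.044); state += dt/6·(k1+2k2+2k3+k4)
t=0.020: state=(0.379, 0.801)
t=0.040: state=(0.379, 0.802)
t=0.060: state=(0.378, 0.803)
continuing one RK4 step at a time; state shown every 25 steps (Δt=0.5):
t=0.500: state=(0.355, 0.821)
t=1.000: state=(0.305, 0.840)
t=1.500: state=(0.215, 0.854)
t=2.000: state=(0.062, 0.861)
t=2.500: state=(-0.191, 0.858)
t=3.000: state=(-0.588, 0.839)
t=3.500: state=(-1.106, 0.797)
t=4.000: state=(-1.543, 0.732)
t=4.500: state=(-1.747, 0.654)
t=5.000: state=(-1.798, 0.573)
t=5.500: state=(-1.791, 0.495)
t=6.000: state=(-1.766, 0.420)
t=6.500: state=(-1.735, 0.351)
t=7.000: state=(-1.702, 0.286)
t=7.500: state=(-1.670, 0.225)
t=7.620: state=(-1.662, 0.211)

(v, w) = (-1.662, 0.211)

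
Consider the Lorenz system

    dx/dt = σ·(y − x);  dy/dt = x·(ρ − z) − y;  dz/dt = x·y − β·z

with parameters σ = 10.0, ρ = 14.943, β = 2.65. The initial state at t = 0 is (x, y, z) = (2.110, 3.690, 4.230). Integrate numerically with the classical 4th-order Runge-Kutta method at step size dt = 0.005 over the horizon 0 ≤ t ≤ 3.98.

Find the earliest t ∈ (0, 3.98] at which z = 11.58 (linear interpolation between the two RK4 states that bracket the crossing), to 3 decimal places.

t = 0.259

t=0.000: state=(2.110, 3.690, 4.230)
step 1 (dt=0.005): k1=(15.800, 18.914, -3.424), k2=(15.878, 19.309, -3.154), k3=(15.886, 19.308, -3.152), k4=(15.971, 19.703, -2.877); state += dt/6·(k1+2k2+2k3+k4)
t=0.005: state=(2.189, 3.787, 4.214)
t=0.010: state=(2.270, 3.887, 4.201)
t=0.015: state=(2.351, 3.991, 4.191)
continuing one RK4 step at a time; state shown every 40 steps (Δt=0.2):
t=0.200: state=(6.965, 10.406, 7.673)
t=0.255: state=(8.869, 12.182, 11.285)
next step: t=0.260: state=(9.033, 12.276, 11.681) — z has crossed 11.58
linear interpolation between t=0.255 (11.28535) and t=0.260 (11.68061) → t≈0.259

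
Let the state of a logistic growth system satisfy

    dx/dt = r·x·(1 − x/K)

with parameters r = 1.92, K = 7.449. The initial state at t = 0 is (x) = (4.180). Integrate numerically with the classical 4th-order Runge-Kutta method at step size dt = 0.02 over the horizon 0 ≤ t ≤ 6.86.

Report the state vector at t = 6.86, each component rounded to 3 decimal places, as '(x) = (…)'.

t=0.000: state=(4.180)
step 1 (dt=0.02): k1=(3.522), k2=(3.513), k3=(3.513), k4=(3.504); state += dt/6·(k1+2k2+2k3+k4)
t=0.020: state=(4.250)
t=0.040: state=(4.320)
t=0.060: state=(4.390)
continuing one RK4 step at a time; state shown every 25 steps (Δt=0.5):
t=0.500: state=(5.732)
t=1.000: state=(6.683)
t=1.500: state=(7.136)
t=2.000: state=(7.326)
t=2.500: state=(7.401)
t=3.000: state=(7.431)
t=3.500: state=(7.442)
t=4.000: state=(7.446)
t=4.500: state=(7.448)
t=5.000: state=(7.449)
t=5.500: state=(7.449)
t=6.000: state=(7.449)
t=6.500: state=(7.449)
t=6.860: state=(7.449)

(x) = (7.449)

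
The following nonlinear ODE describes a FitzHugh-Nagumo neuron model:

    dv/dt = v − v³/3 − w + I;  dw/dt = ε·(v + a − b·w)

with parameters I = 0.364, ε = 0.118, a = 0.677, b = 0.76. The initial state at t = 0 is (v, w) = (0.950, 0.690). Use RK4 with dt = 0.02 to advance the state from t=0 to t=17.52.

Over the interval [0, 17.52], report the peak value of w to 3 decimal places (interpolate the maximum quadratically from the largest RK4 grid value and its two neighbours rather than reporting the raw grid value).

t=0.000: state=(0.950, 0.690)
step 1 (dt=0.02): k1=(0.338, 0.130), k2=(0.337, 0.130), k3=(0.337, 0.130), k4=(0.336, 0.131); state += dt/6·(k1+2k2+2k3+k4)
t=0.020: state=(0.957, 0.693)
t=0.040: state=(0.963, 0.695)
t=0.060: state=(0.970, 0.698)
continuing one RK4 step at a time; state shown every 50 steps (Δt=1):
t=1.000: state=(1.206, 0.831)
t=2.000: state=(1.264, 0.977)
t=3.000: state=(1.190, 1.109)
t=4.000: state=(1.038, 1.217)
t=5.000: state=(0.802, 1.293)
t=6.000: state=(0.380, 1.328)
t=7.000: state=(-0.606, 1.285)
t=8.000: state=(-1.832, 1.103)
t=9.000: state=(-1.959, 0.866)
t=10.000: state=(-1.891, 0.650)
t=11.000: state=(-1.814, 0.462)
t=12.000: state=(-1.737, 0.298)
t=13.000: state=(-1.662, 0.157)
t=14.000: state=(-1.588, 0.037)
t=15.000: state=(-1.515, -0.065)
t=16.000: state=(-1.443, -0.150)
t=17.000: state=(-1.371, -0.219)
t=17.520: state=(-1.334, -0.250)
largest grid value and its neighbours: w(6.060)=1.32819, w(6.080)=1.32820, w(6.100)=1.32818
parabola through these three points peaks at t≈6.076 with w≈1.32820

max w = 1.328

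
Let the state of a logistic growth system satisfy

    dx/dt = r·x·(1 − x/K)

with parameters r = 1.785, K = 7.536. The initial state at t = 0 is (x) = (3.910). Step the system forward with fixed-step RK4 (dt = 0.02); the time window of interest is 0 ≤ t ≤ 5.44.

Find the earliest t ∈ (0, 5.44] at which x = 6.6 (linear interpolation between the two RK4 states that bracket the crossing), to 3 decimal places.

t=0.000: state=(3.910)
step 1 (dt=0.02): k1=(3.358), k2=(3.356), k3=(3.356), k4=(3.353); state += dt/6·(k1+2k2+2k3+k4)
t=0.020: state=(3.977)
t=0.040: state=(4.044)
t=0.060: state=(4.111)
continuing one RK4 step at a time; state shown every 10 steps (Δt=0.2):
t=0.200: state=(4.570)
t=0.400: state=(5.183)
t=0.600: state=(5.719)
t=0.800: state=(6.165)
t=1.000: state=(6.521)
t=1.040: state=(6.582)
next step: t=1.060: state=(6.612) — x has crossed 6.6
linear interpolation between t=1.040 (6.58231) and t=1.060 (6.61166) → t≈1.052

t = 1.052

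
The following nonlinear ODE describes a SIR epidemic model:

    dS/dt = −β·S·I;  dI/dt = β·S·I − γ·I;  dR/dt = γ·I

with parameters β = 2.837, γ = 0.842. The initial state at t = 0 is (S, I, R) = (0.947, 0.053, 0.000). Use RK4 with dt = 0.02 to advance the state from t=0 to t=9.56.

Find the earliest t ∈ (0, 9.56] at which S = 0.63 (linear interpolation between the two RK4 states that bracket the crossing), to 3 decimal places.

t = 1.048

t=0.000: state=(0.947, 0.053, 0.000)
step 1 (dt=0.02): k1=(-0.142, 0.098, 0.045), k2=(-0.145, 0.099, 0.045), k3=(-0.145, 0.099, 0.045), k4=(-0.147, 0.101, 0.046); state += dt/6·(k1+2k2+2k3+k4)
t=0.020: state=(0.944, 0.055, 0.001)
t=0.040: state=(0.941, 0.057, 0.002)
t=0.060: state=(0.938, 0.059, 0.003)
continuing one RK4 step at a time; state shown every 25 steps (Δt=0.5):
t=0.500: state=(0.840, 0.125, 0.036)
t=1.000: state=(0.651, 0.238, 0.111)
t=1.040: state=(0.634, 0.247, 0.119)
next step: t=1.060: state=(0.625, 0.252, 0.123) — S has crossed 0.63
linear interpolation between t=1.040 (0.63360) and t=1.060 (0.62469) → t≈1.048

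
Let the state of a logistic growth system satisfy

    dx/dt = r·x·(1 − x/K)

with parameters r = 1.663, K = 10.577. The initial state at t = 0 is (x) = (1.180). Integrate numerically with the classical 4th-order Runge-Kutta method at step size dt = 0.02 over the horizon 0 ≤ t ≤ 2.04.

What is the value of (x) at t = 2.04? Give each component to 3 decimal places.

(x) = (8.343)

t=0.000: state=(1.180)
step 1 (dt=0.02): k1=(1.743), k2=(1.766), k3=(1.766), k4=(1.789); state += dt/6·(k1+2k2+2k3+k4)
t=0.020: state=(1.215)
t=0.040: state=(1.252)
t=0.060: state=(1.289)
continuing one RK4 step at a time; state shown every 5 steps (Δt=0.1):
t=0.100: state=(1.366)
t=0.200: state=(1.576)
t=0.300: state=(1.813)
t=0.400: state=(2.076)
t=0.500: state=(2.368)
t=0.600: state=(2.687)
t=0.700: state=(3.034)
t=0.800: state=(3.406)
t=0.900: state=(3.801)
t=1.000: state=(4.215)
t=1.100: state=(4.642)
t=1.200: state=(5.079)
t=1.300: state=(5.518)
t=1.400: state=(5.955)
t=1.500: state=(6.382)
t=1.600: state=(6.795)
t=1.700: state=(7.189)
t=1.800: state=(7.560)
t=1.900: state=(7.905)
t=2.000: state=(8.224)
t=2.040: state=(8.343)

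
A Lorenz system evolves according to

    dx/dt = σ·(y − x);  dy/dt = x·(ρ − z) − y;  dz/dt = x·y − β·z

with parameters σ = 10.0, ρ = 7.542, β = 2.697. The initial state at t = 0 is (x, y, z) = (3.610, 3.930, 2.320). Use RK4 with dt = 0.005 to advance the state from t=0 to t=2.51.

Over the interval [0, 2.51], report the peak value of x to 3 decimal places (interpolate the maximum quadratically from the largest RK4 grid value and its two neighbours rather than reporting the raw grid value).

t=0.000: state=(3.610, 3.930, 2.320)
step 1 (dt=0.005): k1=(3.200, 14.921, 7.930), k2=(3.493, 14.854, 8.043), k3=(3.484, 14.857, 8.045), k4=(3.769, 14.792, 8.160); state += dt/6·(k1+2k2+2k3+k4)
t=0.005: state=(3.627, 4.004, 2.360)
t=0.010: state=(3.648, 4.078, 2.402)
t=0.015: state=(3.670, 4.151, 2.444)
continuing one RK4 step at a time; state shown every 20 steps (Δt=0.1):
t=0.100: state=(4.333, 5.315, 3.390)
t=0.200: state=(5.360, 6.333, 5.113)
t=0.300: state=(6.084, 6.469, 7.202)
t=0.400: state=(6.030, 5.543, 8.754)
t=0.500: state=(5.230, 4.215, 9.093)
t=0.600: state=(4.200, 3.235, 8.454)
t=0.700: state=(3.397, 2.776, 7.430)
t=0.800: state=(2.961, 2.699, 6.420)
t=0.900: state=(2.847, 2.868, 5.601)
t=1.000: state=(2.980, 3.215, 5.049)
t=1.100: state=(3.300, 3.697, 4.806)
t=1.200: state=(3.755, 4.255, 4.905)
t=1.300: state=(4.270, 4.780, 5.348)
t=1.400: state=(4.731, 5.117, 6.058)
t=1.500: state=(4.999, 5.133, 6.836)
t=1.600: state=(4.985, 4.828, 7.416)
t=1.700: state=(4.717, 4.363, 7.620)
t=1.800: state=(4.331, 3.939, 7.456)
t=1.900: state=(3.975, 3.670, 7.066)
t=2.000: state=(3.740, 3.579, 6.611)
t=2.100: state=(3.654, 3.639, 6.210)
t=2.200: state=(3.703, 3.810, 5.939)
t=2.300: state=(3.856, 4.048, 5.836)
t=2.400: state=(4.070, 4.297, 5.909)
t=2.500: state=(4.291, 4.497, 6.131)
t=2.510: state=(4.311, 4.512, 6.159)
largest grid value and its neighbours: x(0.340)=6.16912, x(0.345)=6.16979, x(0.350)=6.16820
parabola through these three points peaks at t≈0.344 with x≈6.16983

max x = 6.170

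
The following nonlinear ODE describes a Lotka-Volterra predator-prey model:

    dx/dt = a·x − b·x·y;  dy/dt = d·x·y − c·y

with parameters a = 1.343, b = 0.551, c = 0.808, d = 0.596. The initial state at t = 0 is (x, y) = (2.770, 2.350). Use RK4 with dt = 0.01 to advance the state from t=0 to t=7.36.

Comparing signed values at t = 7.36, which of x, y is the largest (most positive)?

t=0.000: state=(2.770, 2.350)
step 1 (dt=0.01): k1=(0.133, 1.981), k2=(0.118, 1.990), k3=(0.118, 1.990), k4=(0.103, 1.999); state += dt/6·(k1+2k2+2k3+k4)
t=0.010: state=(2.771, 2.370)
t=0.020: state=(2.772, 2.390)
t=0.030: state=(2.773, 2.410)
continuing one RK4 step at a time; state shown every 25 steps (Δt=0.25):
t=0.250: state=(2.703, 2.894)
t=0.500: state=(2.438, 3.476)
t=0.750: state=(2.039, 3.969)
t=1.000: state=(1.614, 4.256)
t=1.250: state=(1.249, 4.300)
t=1.500: state=(0.975, 4.142)
t=1.750: state=(0.786, 3.855)
t=2.000: state=(0.662, 3.506)
t=2.250: state=(0.586, 3.143)
t=2.500: state=(0.545, 2.792)
t=2.750: state=(0.530, 2.471)
t=3.000: state=(0.539, 2.186)
t=3.250: state=(0.567, 1.939)
t=3.500: state=(0.617, 1.730)
t=3.750: state=(0.688, 1.558)
t=4.000: state=(0.785, 1.420)
t=4.250: state=(0.910, 1.316)
t=4.500: state=(1.067, 1.245)
t=4.750: state=(1.261, 1.210)
t=5.000: state=(1.494, 1.213)
t=5.250: state=(1.764, 1.263)
t=5.500: state=(2.060, 1.372)
t=5.750: state=(2.357, 1.558)
t=6.000: state=(2.612, 1.845)
t=6.250: state=(2.760, 2.253)
t=6.500: state=(2.733, 2.779)
t=6.750: state=(2.505, 3.363)
t=7.000: state=(2.124, 3.884)
t=7.250: state=(1.696, 4.218)
t=7.360: state=(1.519, 4.288)
compare at T: x=1.519, y=4.288

largest component: y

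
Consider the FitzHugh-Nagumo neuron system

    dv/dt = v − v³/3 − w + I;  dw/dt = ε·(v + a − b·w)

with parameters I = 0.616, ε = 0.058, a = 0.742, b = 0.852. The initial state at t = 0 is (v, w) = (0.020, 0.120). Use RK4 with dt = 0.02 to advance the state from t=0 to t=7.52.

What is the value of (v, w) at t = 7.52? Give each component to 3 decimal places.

t=0.000: state=(0.020, 0.120)
step 1 (dt=0.02): k1=(0.516, 0.038), k2=(0.521, 0.039), k3=(0.521, 0.039), k4=(0.526, 0.039); state += dt/6·(k1+2k2+2k3+k4)
t=0.020: state=(0.030, 0.121)
t=0.040: state=(0.041, 0.122)
t=0.060: state=(0.052, 0.122)
continuing one RK4 step at a time; state shown every 25 steps (Δt=0.5):
t=0.500: state=(0.347, 0.143)
t=1.000: state=(0.825, 0.177)
t=1.500: state=(1.349, 0.226)
t=2.000: state=(1.685, 0.286)
t=2.500: state=(1.806, 0.350)
t=3.000: state=(1.827, 0.415)
t=3.500: state=(1.814, 0.478)
t=4.000: state=(1.792, 0.540)
t=4.500: state=(1.766, 0.599)
t=5.000: state=(1.739, 0.656)
t=5.500: state=(1.712, 0.710)
t=6.000: state=(1.684, 0.763)
t=6.500: state=(1.657, 0.813)
t=7.000: state=(1.628, 0.862)
t=7.500: state=(1.600, 0.908)
t=7.520: state=(1.599, 0.910)

(v, w) = (1.599, 0.910)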